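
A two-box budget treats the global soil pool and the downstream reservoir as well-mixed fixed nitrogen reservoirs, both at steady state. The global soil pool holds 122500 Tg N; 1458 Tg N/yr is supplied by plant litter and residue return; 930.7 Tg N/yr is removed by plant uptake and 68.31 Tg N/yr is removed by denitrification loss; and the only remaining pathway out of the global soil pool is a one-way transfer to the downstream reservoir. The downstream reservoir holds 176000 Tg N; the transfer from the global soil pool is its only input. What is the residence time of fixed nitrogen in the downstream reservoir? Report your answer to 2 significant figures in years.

380 yr

Balance the global soil pool: ΣF_in = 1458.0 Tg N/yr.
Transfer to the downstream reservoir = ΣF_in − (930.7 + 68.31) = 458.99 Tg N/yr.
At steady state the output of the downstream reservoir equals its input, 458.99 Tg N/yr.
τ = M / F = 176000 / 458.99 = 383.5 yr.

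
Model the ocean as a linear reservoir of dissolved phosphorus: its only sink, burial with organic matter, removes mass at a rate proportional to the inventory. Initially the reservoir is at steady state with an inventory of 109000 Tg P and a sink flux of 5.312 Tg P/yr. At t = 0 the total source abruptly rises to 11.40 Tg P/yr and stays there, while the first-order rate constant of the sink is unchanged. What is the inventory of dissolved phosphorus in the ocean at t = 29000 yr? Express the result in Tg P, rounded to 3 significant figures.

τ = M₀/F₀ = 109000/5.312 = 20520 yr; rate constant k = 1/τ.
New steady state M_∞ = F₁/k = F₁·τ = 11.40 × 20520 = 233920 Tg P.
M(t) = M_∞ + (M₀ − M_∞)·e^(−t/τ); t/τ = 29000/20520 = 1.413, so e^(−t/τ) = 0.2433.
M(t) = 233920 − 124900 × 0.2433 = 203520 Tg P.

204000 Tg P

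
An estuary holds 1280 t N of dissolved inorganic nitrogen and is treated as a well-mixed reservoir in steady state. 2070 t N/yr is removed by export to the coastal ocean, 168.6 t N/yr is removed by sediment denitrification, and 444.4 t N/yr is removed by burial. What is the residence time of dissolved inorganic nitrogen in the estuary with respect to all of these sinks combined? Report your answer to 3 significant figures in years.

Total removal flux = 2070 + 168.6 + 444.4 = 2683.0 t N/yr.
τ = M / ΣF_out = 1280 / 2683.0 = 0.4771 yr.

0.477 yr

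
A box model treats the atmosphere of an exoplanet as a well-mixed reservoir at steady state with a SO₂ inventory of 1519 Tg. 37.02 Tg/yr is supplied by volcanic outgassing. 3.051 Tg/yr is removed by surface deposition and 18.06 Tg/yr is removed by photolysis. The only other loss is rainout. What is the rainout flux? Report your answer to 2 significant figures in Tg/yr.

At steady state ΣF_in = ΣF_out.
ΣF_in = 37.020 Tg/yr.
Rainout flux = ΣF_in − (3.051 + 18.06) = 37.020 − 21.11 = 15.91 Tg/yr.

16 Tg/yr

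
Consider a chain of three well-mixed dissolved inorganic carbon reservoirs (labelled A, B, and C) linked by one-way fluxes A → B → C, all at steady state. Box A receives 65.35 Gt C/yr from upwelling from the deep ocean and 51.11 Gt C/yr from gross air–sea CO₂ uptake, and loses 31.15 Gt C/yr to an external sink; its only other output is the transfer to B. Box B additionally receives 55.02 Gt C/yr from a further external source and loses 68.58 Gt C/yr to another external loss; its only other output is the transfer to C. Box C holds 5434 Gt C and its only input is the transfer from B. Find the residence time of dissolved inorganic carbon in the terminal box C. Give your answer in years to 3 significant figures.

Box A: F(A→B) = (65.35 + 51.11) − 31.15 = 85.310 Gt C/yr.
Box B: F(B→C) = (85.310 + 55.02) − 68.58 = 71.750 Gt C/yr.
Box C throughput = its input = 71.750 Gt C/yr; τ = 5434 / 71.750 = 75.74 yr.

75.7 yr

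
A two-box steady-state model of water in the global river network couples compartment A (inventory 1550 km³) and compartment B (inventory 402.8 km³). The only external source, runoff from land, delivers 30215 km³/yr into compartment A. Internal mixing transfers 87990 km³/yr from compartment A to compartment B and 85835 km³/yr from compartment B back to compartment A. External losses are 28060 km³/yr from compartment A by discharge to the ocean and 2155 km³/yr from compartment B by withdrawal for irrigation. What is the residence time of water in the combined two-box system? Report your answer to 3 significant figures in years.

Treat the two boxes together as one reservoir: the mixing fluxes between them are internal recycling, so τ = ΣM / Σ(external losses).
M_total = 1550 + 402.8 = 1952.8 km³.
ΣF_external_out = 28060 + 2155 = 30215 km³/yr.
τ = M_total / ΣF_ext = 1952.8 / 30215 = 0.06463 yr.

0.0646 yr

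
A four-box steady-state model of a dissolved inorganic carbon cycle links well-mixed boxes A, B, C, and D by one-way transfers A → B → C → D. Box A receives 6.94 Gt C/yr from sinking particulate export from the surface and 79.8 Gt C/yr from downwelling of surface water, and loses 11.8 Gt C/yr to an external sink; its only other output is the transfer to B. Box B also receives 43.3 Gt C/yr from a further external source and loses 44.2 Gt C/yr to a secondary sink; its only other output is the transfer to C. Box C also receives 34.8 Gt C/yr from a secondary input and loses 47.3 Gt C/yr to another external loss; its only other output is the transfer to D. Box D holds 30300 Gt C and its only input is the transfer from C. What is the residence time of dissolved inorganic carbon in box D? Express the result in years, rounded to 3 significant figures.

Box A: F(A→B) = (6.94 + 79.8) − 11.8 = 74.940 Gt C/yr.
Box B: F(B→C) = (74.940 + 43.3) − 44.2 = 74.040 Gt C/yr.
Box C: F(C→D) = (74.040 + 34.8) − 47.3 = 61.540 Gt C/yr.
Box D throughput = its input = 61.540 Gt C/yr; τ = 30300 / 61.540 = 492.4 yr.

492 yr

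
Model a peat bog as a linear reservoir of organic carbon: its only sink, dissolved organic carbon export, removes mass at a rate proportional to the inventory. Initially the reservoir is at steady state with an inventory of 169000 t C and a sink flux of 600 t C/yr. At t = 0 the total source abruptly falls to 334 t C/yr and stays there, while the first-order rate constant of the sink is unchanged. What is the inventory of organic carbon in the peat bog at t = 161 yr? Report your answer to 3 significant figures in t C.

τ = M₀/F₀ = 169000/600 = 281.7 yr; rate constant k = 1/τ.
New steady state M_∞ = F₁/k = F₁·τ = 334 × 281.7 = 94077 t C.
M(t) = M_∞ + (M₀ − M_∞)·e^(−t/τ); t/τ = 161/281.7 = 0.5716, so e^(−t/τ) = 0.5646.
M(t) = 94077 + 74920 × 0.5646 = 136380 t C.

136000 t C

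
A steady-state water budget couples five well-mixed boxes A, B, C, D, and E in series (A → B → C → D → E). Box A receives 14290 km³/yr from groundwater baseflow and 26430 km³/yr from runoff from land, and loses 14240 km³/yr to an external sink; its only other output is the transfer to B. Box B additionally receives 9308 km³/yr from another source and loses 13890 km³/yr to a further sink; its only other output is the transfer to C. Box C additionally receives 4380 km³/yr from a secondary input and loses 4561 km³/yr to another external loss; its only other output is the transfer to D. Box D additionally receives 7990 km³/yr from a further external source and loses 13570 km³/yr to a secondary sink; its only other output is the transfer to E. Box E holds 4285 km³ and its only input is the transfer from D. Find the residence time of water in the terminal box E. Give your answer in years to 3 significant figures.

0.266 yr

Box A: F(A→B) = (14290 + 26430) − 14240 = 26480 km³/yr.
Box B: F(B→C) = (26480 + 9308) − 13890 = 21898 km³/yr.
Box C: F(C→D) = (21898 + 4380) − 4561 = 21717 km³/yr.
Box D: F(D→E) = (21717 + 7990) − 13570 = 16137 km³/yr.
Box E throughput = its input = 16137 km³/yr; τ = 4285 / 16137 = 0.2655 yr.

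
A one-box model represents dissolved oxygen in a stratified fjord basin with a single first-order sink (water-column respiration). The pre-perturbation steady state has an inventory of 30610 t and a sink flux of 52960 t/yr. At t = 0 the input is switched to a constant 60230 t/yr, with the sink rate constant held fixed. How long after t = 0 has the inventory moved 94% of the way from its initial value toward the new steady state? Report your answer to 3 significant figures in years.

τ = M₀/F₀ = 30610/52960 = 0.5780 yr.
The remaining gap fraction is e^(−t/τ); 94% covered ⇒ e^(−t/τ) = 0.0600.
t = −τ ln(0.0600) = 0.5780 × 2.813 = 1.626 yr.

1.63 yr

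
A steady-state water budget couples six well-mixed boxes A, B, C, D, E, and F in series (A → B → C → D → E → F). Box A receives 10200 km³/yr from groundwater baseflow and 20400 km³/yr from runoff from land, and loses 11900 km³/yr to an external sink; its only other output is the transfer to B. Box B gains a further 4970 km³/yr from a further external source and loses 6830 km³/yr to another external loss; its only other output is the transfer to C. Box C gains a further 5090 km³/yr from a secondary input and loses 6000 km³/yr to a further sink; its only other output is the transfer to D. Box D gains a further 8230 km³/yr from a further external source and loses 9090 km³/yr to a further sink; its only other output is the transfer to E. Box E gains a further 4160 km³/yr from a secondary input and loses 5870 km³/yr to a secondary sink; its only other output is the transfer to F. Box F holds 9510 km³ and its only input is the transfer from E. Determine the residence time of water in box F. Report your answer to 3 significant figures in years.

0.712 yr

Box A: F(A→B) = (10200 + 20400) − 11900 = 18700 km³/yr.
Box B: F(B→C) = (18700 + 4970) − 6830 = 16840 km³/yr.
Box C: F(C→D) = (16840 + 5090) − 6000 = 15930 km³/yr.
Box D: F(D→E) = (15930 + 8230) − 9090 = 15070 km³/yr.
Box E: F(E→F) = (15070 + 4160) − 5870 = 13360 km³/yr.
Box F throughput = its input = 13360 km³/yr; τ = 9510 / 13360 = 0.7118 yr.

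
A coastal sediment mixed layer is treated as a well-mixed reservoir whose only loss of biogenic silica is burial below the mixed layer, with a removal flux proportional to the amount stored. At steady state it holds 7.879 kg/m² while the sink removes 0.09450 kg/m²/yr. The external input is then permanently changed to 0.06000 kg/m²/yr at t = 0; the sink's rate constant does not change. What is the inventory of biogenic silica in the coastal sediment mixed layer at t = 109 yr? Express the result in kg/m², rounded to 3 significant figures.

5.78 kg/m²

τ = M₀/F₀ = 7.879/0.09450 = 83.38 yr; rate constant k = 1/τ.
New steady state M_∞ = F₁/k = F₁·τ = 0.06000 × 83.38 = 5.0025 kg/m².
M(t) = M_∞ + (M₀ − M_∞)·e^(−t/τ); t/τ = 109/83.38 = 1.307, so e^(−t/τ) = 0.2705.
M(t) = 5.0025 + 2.876 × 0.2705 = 5.7807 kg/m².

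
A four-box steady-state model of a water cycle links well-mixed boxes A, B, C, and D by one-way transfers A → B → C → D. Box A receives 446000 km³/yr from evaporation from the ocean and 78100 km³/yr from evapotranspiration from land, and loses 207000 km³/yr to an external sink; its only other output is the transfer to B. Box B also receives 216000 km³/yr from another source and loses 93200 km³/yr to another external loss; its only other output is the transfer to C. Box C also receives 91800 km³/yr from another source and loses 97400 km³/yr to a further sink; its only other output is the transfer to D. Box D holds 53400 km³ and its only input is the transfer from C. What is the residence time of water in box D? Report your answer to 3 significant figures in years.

0.123 yr

Box A: F(A→B) = (446000 + 78100) − 207000 = 317100 km³/yr.
Box B: F(B→C) = (317100 + 216000) − 93200 = 439900 km³/yr.
Box C: F(C→D) = (439900 + 91800) − 97400 = 434300 km³/yr.
Box D throughput = its input = 434300 km³/yr; τ = 53400 / 434300 = 0.1230 yr.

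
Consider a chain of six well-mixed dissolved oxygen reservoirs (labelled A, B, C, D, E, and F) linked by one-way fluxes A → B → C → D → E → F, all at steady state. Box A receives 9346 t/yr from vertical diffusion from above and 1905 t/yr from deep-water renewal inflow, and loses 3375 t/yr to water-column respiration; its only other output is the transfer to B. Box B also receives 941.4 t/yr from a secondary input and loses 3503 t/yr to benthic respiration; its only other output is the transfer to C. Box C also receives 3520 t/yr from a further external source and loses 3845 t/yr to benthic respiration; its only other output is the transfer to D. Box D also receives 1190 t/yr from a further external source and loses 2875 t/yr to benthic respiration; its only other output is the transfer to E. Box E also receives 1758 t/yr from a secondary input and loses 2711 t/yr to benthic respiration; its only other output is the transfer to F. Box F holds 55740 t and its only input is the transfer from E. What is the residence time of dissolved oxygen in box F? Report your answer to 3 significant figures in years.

Box A: F(A→B) = (9346 + 1905) − 3375 = 7876.0 t/yr.
Box B: F(B→C) = (7876.0 + 941.4) − 3503 = 5314.4 t/yr.
Box C: F(C→D) = (5314.4 + 3520) − 3845 = 4989.4 t/yr.
Box D: F(D→E) = (4989.4 + 1190) − 2875 = 3304.4 t/yr.
Box E: F(E→F) = (3304.4 + 1758) − 2711 = 2351.4 t/yr.
Box F throughput = its input = 2351.4 t/yr; τ = 55740 / 2351.4 = 23.71 yr.

23.7 yr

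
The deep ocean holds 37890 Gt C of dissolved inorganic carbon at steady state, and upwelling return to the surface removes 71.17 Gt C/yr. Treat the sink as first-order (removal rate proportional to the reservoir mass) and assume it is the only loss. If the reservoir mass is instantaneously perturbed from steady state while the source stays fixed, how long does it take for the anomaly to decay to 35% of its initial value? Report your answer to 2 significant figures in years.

560 yr

For a linear reservoir the anomaly decays as exp(−t/τ) with τ = M/F = 37890/71.17 = 532.4 yr.
exp(−t/τ) = 0.35 ⇒ t = −τ ln(0.35) = 532.4 × 1.050 = 558.9 yr.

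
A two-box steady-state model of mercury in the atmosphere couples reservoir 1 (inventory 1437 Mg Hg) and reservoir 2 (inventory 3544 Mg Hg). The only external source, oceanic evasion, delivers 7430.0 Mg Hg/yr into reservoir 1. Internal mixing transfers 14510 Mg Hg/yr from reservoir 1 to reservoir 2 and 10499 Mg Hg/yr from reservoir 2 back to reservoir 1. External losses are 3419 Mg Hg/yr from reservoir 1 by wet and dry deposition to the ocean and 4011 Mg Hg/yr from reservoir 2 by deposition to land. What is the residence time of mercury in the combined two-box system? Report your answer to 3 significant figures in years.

Treat the two boxes together as one reservoir: the mixing fluxes between them are internal recycling, so τ = ΣM / Σ(external losses).
M_total = 1437 + 3544 = 4981.0 Mg Hg.
ΣF_external_out = 3419 + 4011 = 7430.0 Mg Hg/yr.
τ = M_total / ΣF_ext = 4981.0 / 7430.0 = 0.6704 yr.

0.670 yr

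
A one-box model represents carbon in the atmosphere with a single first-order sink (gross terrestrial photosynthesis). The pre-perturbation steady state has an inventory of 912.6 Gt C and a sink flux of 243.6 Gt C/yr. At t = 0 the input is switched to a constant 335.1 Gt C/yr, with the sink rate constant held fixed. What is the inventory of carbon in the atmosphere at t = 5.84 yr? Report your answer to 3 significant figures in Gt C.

1180 Gt C

Residence time τ = M₀/F₀ = 3.746 yr. The eventual steady state is M_∞ = M₀·(F₁/F₀) = 912.6 × 335.1/243.6 = 1255.4 Gt C.
The anomaly ΔM(t) = M(t) − M_∞ decays as ΔM₀·e^(−t/τ) with ΔM₀ = 912.6 − 1255.4 = −342.8 Gt C.
At t = 5.84 yr, e^(−t/τ) = e^(−1.559) = 0.2104, so ΔM = −72.11 Gt C and M = 1255.4 − 72.11 = 1183.3 Gt C.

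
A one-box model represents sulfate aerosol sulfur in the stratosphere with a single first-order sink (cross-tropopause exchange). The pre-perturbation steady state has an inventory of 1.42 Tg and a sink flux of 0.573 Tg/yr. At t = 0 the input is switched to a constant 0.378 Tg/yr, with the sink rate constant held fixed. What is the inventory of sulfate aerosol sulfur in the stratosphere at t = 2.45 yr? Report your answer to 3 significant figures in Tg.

τ = M₀/F₀ = 1.42/0.573 = 2.478 yr; rate constant k = 1/τ.
New steady state M_∞ = F₁/k = F₁·τ = 0.378 × 2.478 = 0.93675 Tg.
M(t) = M_∞ + (M₀ − M_∞)·e^(−t/τ); t/τ = 2.45/2.478 = 0.9886, so e^(−t/τ) = 0.3721.
M(t) = 0.93675 + 0.4832 × 0.3721 = 1.1166 Tg.

1.12 Tg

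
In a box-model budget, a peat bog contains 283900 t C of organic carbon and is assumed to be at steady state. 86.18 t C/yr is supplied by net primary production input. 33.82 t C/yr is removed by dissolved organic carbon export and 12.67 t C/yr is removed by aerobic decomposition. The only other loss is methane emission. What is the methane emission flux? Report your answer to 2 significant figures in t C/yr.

40 t C/yr

At steady state ΣF_in = ΣF_out.
ΣF_in = 86.180 t C/yr.
Methane emission flux = ΣF_in − (33.82 + 12.67) = 86.180 − 46.49 = 39.69 t C/yr.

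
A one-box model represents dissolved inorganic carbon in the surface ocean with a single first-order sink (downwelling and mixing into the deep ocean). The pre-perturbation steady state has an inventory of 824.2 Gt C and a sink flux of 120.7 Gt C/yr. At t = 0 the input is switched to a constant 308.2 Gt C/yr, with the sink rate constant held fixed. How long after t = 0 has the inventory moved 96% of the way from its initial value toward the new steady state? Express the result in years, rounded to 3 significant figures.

τ = M₀/F₀ = 824.2/120.7 = 6.829 yr.
The remaining gap fraction is e^(−t/τ); 96% covered ⇒ e^(−t/τ) = 0.0400.
t = −τ ln(0.0400) = 6.829 × 3.219 = 21.98 yr.

22.0 yr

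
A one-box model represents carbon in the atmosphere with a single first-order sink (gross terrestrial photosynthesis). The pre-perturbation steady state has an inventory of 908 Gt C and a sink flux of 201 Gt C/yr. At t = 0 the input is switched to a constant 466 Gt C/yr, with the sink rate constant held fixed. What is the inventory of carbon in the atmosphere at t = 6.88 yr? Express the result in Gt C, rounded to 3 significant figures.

1840 Gt C

The sink rate constant is k = F₀/M₀ = 201/908 = 0.2214 yr⁻¹.
Solving dM/dt = F₁ − kM with M(0) = M₀ gives M(t) = F₁/k + (M₀ − F₁/k)·e^(−kt).
F₁/k = 466/0.2214 = 2105.1 Gt C; kt = 0.2214 × 6.88 = 1.523, e^(−kt) = 0.2181.
M(6.88) = 2105.1 + (908 − 2105.1) × 0.2181 = 2105.1 − 261.0 = 1844.1 Gt C.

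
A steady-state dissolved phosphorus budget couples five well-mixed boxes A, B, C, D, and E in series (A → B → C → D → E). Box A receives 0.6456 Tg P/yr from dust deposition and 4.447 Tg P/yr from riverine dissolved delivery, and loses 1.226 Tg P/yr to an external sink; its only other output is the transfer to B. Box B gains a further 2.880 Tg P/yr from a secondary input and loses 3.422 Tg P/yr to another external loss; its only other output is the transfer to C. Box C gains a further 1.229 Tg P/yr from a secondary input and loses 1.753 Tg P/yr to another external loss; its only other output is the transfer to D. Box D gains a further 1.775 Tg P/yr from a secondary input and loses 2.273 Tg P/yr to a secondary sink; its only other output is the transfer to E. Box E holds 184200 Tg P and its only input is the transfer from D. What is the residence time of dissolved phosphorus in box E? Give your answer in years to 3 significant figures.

Box A: F(A→B) = (0.6456 + 4.447) − 1.226 = 3.8666 Tg P/yr.
Box B: F(B→C) = (3.8666 + 2.880) − 3.422 = 3.3246 Tg P/yr.
Box C: F(C→D) = (3.3246 + 1.229) − 1.753 = 2.8006 Tg P/yr.
Box D: F(D→E) = (2.8006 + 1.775) − 2.273 = 2.3026 Tg P/yr.
Box E throughput = its input = 2.3026 Tg P/yr; τ = 184200 / 2.3026 = 80000 yr.

80000 yr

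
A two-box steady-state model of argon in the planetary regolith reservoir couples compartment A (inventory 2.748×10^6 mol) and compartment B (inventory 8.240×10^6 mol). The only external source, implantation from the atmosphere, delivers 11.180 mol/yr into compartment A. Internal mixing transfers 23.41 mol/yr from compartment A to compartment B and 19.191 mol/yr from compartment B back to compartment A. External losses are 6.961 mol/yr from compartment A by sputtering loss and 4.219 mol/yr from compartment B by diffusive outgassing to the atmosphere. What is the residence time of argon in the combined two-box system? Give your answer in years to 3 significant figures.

Residence time in the combined system uses the total inventory and the total *external* removal — internal exchanges between the two boxes cancel.
M_total = 2.748×10^6 + 8.240×10^6 = 1.0988×10^7 mol.
ΣF_external_out = 6.961 + 4.219 = 11.180 mol/yr.
τ = M_total / ΣF_ext = 1.0988×10^7 / 11.180 = 982800 yr.

983000 yr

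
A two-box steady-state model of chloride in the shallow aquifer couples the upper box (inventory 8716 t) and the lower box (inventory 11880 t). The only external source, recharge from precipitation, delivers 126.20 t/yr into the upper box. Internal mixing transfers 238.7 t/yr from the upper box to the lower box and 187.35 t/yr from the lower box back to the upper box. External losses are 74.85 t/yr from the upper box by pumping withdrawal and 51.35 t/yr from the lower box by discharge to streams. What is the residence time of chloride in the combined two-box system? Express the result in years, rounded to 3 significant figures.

163 yr

Treat the two boxes together as one reservoir: the mixing fluxes between them are internal recycling, so τ = ΣM / Σ(external losses).
M_total = 8716 + 11880 = 20596 t.
ΣF_external_out = 74.85 + 51.35 = 126.20 t/yr.
τ = M_total / ΣF_ext = 20596 / 126.20 = 163.2 yr.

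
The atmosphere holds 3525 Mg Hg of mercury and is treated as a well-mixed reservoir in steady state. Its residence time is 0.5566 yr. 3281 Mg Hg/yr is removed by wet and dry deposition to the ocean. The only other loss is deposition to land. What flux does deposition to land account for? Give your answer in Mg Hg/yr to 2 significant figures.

3100 Mg Hg/yr

Total removal F = M/τ = 3525 / 0.5566 = 6333 Mg Hg/yr.
Deposition to land = F − (3281) = 6333 − 3281 = 3052 Mg Hg/yr.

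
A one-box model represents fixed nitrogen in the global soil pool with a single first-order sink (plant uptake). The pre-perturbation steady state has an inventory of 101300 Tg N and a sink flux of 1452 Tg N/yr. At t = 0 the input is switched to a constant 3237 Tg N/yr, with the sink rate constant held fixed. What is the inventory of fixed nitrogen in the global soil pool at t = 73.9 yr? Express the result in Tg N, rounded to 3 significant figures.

183000 Tg N

τ = M₀/F₀ = 101300/1452 = 69.77 yr; rate constant k = 1/τ.
New steady state M_∞ = F₁/k = F₁·τ = 3237 × 69.77 = 225830 Tg N.
M(t) = M_∞ + (M₀ − M_∞)·e^(−t/τ); t/τ = 73.9/69.77 = 1.059, so e^(−t/τ) = 0.3467.
M(t) = 225830 − 124500 × 0.3467 = 182660 Tg N.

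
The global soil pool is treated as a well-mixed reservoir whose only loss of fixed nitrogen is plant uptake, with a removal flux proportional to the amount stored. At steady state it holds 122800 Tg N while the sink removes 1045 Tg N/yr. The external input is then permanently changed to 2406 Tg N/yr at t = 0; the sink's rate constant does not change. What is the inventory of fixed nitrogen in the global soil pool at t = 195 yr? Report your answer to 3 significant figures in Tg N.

τ = M₀/F₀ = 122800/1045 = 117.5 yr; rate constant k = 1/τ.
New steady state M_∞ = F₁/k = F₁·τ = 2406 × 117.5 = 282730 Tg N.
M(t) = M_∞ + (M₀ − M_∞)·e^(−t/τ); t/τ = 195/117.5 = 1.659, so e^(−t/τ) = 0.1903.
M(t) = 282730 − 159900 × 0.1903 = 252310 Tg N.

252000 Tg N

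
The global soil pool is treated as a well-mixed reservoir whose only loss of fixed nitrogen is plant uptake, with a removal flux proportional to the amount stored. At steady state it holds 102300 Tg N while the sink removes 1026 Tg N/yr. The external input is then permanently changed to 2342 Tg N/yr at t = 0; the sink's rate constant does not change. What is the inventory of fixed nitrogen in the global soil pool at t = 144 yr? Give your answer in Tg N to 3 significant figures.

203000 Tg N

Residence time τ = M₀/F₀ = 99.71 yr. The eventual steady state is M_∞ = M₀·(F₁/F₀) = 102300 × 2342/1026 = 233520 Tg N.
The anomaly ΔM(t) = M(t) − M_∞ decays as ΔM₀·e^(−t/τ) with ΔM₀ = 102300 − 233520 = −131200 Tg N.
At t = 144 yr, e^(−t/τ) = e^(−1.444) = 0.2359, so ΔM = −30960 Tg N and M = 233520 − 30960 = 202560 Tg N.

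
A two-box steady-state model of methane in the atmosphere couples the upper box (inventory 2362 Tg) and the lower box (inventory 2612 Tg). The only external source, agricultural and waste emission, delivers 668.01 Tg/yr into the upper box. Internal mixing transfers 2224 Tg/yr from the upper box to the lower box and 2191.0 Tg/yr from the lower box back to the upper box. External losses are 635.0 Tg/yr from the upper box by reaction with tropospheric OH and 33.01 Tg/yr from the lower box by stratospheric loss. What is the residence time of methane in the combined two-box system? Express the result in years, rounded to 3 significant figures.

7.45 yr

Treat the two boxes together as one reservoir: the mixing fluxes between them are internal recycling, so τ = ΣM / Σ(external losses).
M_total = 2362 + 2612 = 4974.0 Tg.
ΣF_external_out = 635.0 + 33.01 = 668.01 Tg/yr.
τ = M_total / ΣF_ext = 4974.0 / 668.01 = 7.446 yr.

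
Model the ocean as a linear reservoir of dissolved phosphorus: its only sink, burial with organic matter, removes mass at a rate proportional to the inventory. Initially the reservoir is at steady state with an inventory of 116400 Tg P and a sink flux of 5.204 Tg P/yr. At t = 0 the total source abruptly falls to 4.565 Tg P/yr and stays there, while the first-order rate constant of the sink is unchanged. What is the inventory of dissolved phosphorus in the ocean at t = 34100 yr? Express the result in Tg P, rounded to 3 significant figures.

105000 Tg P

τ = M₀/F₀ = 116400/5.204 = 22370 yr; rate constant k = 1/τ.
New steady state M_∞ = F₁/k = F₁·τ = 4.565 × 22370 = 102110 Tg P.
M(t) = M_∞ + (M₀ − M_∞)·e^(−t/τ); t/τ = 34100/22370 = 1.525, so e^(−t/τ) = 0.2177.
M(t) = 102110 + 14290 × 0.2177 = 105220 Tg P.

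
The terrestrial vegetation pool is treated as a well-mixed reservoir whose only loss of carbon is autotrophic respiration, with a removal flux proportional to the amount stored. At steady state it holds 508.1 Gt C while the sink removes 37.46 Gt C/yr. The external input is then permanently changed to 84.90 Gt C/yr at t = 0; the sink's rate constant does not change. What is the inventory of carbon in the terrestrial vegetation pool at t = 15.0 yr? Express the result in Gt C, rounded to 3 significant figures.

The sink rate constant is k = F₀/M₀ = 37.46/508.1 = 0.07373 yr⁻¹.
Solving dM/dt = F₁ − kM with M(0) = M₀ gives M(t) = F₁/k + (M₀ − F₁/k)·e^(−kt).
F₁/k = 84.90/0.07373 = 1151.6 Gt C; kt = 0.07373 × 15.0 = 1.106, e^(−kt) = 0.3309.
M(15.0) = 1151.6 + (508.1 − 1151.6) × 0.3309 = 1151.6 − 212.9 = 938.63 Gt C.

939 Gt C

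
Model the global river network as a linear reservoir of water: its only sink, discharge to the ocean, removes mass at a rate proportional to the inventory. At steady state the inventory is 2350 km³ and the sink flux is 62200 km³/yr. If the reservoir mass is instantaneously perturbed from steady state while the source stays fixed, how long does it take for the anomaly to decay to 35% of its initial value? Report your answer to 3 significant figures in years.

For a linear reservoir the anomaly decays as exp(−t/τ) with τ = M/F = 2350/62200 = 0.03778 yr.
exp(−t/τ) = 0.35 ⇒ t = −τ ln(0.35) = 0.03778 × 1.050 = 0.03966 yr.

0.0397 yr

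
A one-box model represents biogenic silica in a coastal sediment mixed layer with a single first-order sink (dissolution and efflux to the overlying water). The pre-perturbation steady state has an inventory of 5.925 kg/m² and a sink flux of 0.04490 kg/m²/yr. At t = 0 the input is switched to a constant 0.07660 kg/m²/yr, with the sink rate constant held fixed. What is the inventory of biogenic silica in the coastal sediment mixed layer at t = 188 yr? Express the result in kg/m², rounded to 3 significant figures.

9.10 kg/m²

Residence time τ = M₀/F₀ = 132.0 yr. The eventual steady state is M_∞ = M₀·(F₁/F₀) = 5.925 × 0.07660/0.04490 = 10.108 kg/m².
The anomaly ΔM(t) = M(t) − M_∞ decays as ΔM₀·e^(−t/τ) with ΔM₀ = 5.925 − 10.108 = −4.183 kg/m².
At t = 188 yr, e^(−t/τ) = e^(−1.425) = 0.2406, so ΔM = −1.006 kg/m² and M = 10.108 − 1.006 = 9.1017 kg/m².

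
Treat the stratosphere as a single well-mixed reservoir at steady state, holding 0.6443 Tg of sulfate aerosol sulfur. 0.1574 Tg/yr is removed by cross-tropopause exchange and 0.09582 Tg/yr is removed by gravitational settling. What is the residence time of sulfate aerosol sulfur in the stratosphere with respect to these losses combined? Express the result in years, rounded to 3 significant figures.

Total removal = 0.1574 + 0.09582 = 0.25322 Tg/yr.
τ = M / ΣF_out = 0.6443 / 0.25322 = 2.544 yr.

2.54 yr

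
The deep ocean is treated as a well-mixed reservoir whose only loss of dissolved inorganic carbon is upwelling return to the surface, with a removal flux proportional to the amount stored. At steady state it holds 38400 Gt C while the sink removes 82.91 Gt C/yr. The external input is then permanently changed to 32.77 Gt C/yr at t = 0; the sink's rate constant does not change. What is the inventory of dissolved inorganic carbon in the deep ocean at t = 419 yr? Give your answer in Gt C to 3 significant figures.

24600 Gt C

τ = M₀/F₀ = 38400/82.91 = 463.2 yr; rate constant k = 1/τ.
New steady state M_∞ = F₁/k = F₁·τ = 32.77 × 463.2 = 15178 Gt C.
M(t) = M_∞ + (M₀ − M_∞)·e^(−t/τ); t/τ = 419/463.2 = 0.9047, so e^(−t/τ) = 0.4047.
M(t) = 15178 + 23220 × 0.4047 = 24575 Gt C.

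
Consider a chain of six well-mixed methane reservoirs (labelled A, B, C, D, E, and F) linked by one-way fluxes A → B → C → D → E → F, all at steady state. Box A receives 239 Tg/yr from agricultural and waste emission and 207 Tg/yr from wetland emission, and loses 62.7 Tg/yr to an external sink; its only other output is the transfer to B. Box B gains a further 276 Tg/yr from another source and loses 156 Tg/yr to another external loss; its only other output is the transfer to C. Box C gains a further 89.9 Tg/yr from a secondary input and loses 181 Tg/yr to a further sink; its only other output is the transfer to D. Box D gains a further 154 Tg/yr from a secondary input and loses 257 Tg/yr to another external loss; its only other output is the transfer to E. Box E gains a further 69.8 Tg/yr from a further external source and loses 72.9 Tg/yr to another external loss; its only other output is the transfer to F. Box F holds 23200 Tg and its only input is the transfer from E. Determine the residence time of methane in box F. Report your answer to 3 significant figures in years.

75.8 yr

Box A: F(A→B) = (239 + 207) − 62.7 = 383.30 Tg/yr.
Box B: F(B→C) = (383.30 + 276) − 156 = 503.30 Tg/yr.
Box C: F(C→D) = (503.30 + 89.9) − 181 = 412.20 Tg/yr.
Box D: F(D→E) = (412.20 + 154) − 257 = 309.20 Tg/yr.
Box E: F(E→F) = (309.20 + 69.8) − 72.9 = 306.10 Tg/yr.
Box F throughput = its input = 306.10 Tg/yr; τ = 23200 / 306.10 = 75.79 yr.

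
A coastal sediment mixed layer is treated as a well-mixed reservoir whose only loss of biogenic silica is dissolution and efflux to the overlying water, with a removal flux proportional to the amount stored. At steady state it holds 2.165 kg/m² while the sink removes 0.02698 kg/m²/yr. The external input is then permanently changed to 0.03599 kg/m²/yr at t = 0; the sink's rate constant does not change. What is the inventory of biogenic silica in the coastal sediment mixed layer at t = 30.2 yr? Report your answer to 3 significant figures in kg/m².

2.39 kg/m²

τ = M₀/F₀ = 2.165/0.02698 = 80.24 yr; rate constant k = 1/τ.
New steady state M_∞ = F₁/k = F₁·τ = 0.03599 × 80.24 = 2.8880 kg/m².
M(t) = M_∞ + (M₀ − M_∞)·e^(−t/τ); t/τ = 30.2/80.24 = 0.3763, so e^(−t/τ) = 0.6864.
M(t) = 2.8880 − 0.7230 × 0.6864 = 2.3918 kg/m².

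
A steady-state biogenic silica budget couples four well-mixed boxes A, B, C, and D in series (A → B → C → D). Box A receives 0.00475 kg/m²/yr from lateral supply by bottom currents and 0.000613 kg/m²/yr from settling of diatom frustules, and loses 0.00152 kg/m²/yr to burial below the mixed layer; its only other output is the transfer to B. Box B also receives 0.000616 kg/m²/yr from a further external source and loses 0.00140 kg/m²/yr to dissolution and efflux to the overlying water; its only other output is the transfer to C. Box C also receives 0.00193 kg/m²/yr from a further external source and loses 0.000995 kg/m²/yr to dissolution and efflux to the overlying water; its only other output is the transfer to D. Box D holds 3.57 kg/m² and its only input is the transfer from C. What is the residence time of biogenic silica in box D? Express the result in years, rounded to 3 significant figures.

Box A: F(A→B) = (0.00475 + 0.000613) − 0.00152 = 0.0038430 kg/m²/yr.
Box B: F(B→C) = (0.0038430 + 0.000616) − 0.00140 = 0.0030590 kg/m²/yr.
Box C: F(C→D) = (0.0030590 + 0.00193) − 0.000995 = 0.0039940 kg/m²/yr.
Box D throughput = its input = 0.0039940 kg/m²/yr; τ = 3.57 / 0.0039940 = 893.8 yr.

894 yr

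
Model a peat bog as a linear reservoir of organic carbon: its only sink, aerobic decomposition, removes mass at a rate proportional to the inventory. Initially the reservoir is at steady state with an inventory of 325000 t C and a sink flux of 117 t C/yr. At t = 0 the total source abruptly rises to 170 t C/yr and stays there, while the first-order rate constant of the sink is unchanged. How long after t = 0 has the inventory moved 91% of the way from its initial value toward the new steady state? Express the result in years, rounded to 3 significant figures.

τ = M₀/F₀ = 325000/117 = 2778 yr.
The remaining gap fraction is e^(−t/τ); 91% covered ⇒ e^(−t/τ) = 0.0900.
t = −τ ln(0.0900) = 2778 × 2.408 = 6689 yr.

6690 yr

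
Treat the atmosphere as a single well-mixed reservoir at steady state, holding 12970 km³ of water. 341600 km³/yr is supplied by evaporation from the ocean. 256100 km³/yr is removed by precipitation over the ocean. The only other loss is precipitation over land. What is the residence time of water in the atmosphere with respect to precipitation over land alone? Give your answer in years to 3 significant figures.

At steady state ΣF_in = ΣF_out.
ΣF_in = 341600 km³/yr.
Precipitation over land flux = ΣF_in − (256100) = 341600 − 256100 = 85500 km³/yr.
τ = M / F = 12970 / 85500 = 0.1517 yr.

0.152 yr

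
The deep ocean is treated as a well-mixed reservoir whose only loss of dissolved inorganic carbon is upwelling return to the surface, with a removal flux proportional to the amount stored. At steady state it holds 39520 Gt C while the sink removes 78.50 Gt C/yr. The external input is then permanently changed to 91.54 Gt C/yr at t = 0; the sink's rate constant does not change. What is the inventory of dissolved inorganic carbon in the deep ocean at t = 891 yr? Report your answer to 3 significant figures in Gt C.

The sink rate constant is k = F₀/M₀ = 78.50/39520 = 0.001986 yr⁻¹.
Solving dM/dt = F₁ − kM with M(0) = M₀ gives M(t) = F₁/k + (M₀ − F₁/k)·e^(−kt).
F₁/k = 91.54/0.001986 = 46085 Gt C; kt = 0.001986 × 891 = 1.770, e^(−kt) = 0.1704.
M(891) = 46085 + (39520 − 46085) × 0.1704 = 46085 − 1118 = 44966 Gt C.

45000 Gt C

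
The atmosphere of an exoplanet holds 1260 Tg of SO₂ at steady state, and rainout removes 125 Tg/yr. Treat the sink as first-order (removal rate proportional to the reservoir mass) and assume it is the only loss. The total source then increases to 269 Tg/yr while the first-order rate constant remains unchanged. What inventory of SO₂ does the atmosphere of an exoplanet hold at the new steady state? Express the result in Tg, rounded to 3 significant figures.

2710 Tg

Rate constant k = F/M = 125 / 1260 = 0.09921 yr⁻¹.
At the new steady state, source = k·M_new ⇒ M_new = 269 / 0.09921 = 2712 Tg.
(Equivalently M_new = M × F_new/F_old = 1260 × 269/125.)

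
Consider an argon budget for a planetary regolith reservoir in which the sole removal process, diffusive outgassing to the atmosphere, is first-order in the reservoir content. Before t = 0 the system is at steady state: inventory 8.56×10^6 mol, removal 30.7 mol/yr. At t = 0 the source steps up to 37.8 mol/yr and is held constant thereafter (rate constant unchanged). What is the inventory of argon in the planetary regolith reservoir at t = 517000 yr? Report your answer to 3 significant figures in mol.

1.02×10^7 mol

τ = M₀/F₀ = 8.56×10^6/30.7 = 278800 yr; rate constant k = 1/τ.
New steady state M_∞ = F₁/k = F₁·τ = 37.8 × 278800 = 1.0540×10^7 mol.
M(t) = M_∞ + (M₀ − M_∞)·e^(−t/τ); t/τ = 517000/278800 = 1.854, so e^(−t/τ) = 0.1566.
M(t) = 1.0540×10^7 − 1.980×10^6 × 0.1566 = 1.0230×10^7 mol.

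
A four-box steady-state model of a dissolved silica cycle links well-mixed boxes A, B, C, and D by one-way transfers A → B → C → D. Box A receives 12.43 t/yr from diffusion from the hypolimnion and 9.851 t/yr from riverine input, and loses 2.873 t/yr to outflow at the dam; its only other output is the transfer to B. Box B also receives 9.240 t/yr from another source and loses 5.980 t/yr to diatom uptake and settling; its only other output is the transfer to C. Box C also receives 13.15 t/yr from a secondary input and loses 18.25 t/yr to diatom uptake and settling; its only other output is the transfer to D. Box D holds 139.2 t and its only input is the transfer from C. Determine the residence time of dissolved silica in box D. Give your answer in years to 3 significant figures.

7.92 yr

Box A: F(A→B) = (12.43 + 9.851) − 2.873 = 19.408 t/yr.
Box B: F(B→C) = (19.408 + 9.240) − 5.980 = 22.668 t/yr.
Box C: F(C→D) = (22.668 + 13.15) − 18.25 = 17.568 t/yr.
Box D throughput = its input = 17.568 t/yr; τ = 139.2 / 17.568 = 7.923 yr.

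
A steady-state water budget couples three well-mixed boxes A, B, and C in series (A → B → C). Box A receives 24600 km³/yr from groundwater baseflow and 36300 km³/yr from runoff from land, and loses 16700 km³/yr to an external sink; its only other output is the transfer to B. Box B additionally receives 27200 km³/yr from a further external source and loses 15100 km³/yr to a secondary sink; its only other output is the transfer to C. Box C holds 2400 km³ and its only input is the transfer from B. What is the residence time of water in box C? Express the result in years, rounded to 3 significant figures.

0.0426 yr

Box A: F(A→B) = (24600 + 36300) − 16700 = 44200 km³/yr.
Box B: F(B→C) = (44200 + 27200) − 15100 = 56300 km³/yr.
Box C throughput = its input = 56300 km³/yr; τ = 2400 / 56300 = 0.04263 yr.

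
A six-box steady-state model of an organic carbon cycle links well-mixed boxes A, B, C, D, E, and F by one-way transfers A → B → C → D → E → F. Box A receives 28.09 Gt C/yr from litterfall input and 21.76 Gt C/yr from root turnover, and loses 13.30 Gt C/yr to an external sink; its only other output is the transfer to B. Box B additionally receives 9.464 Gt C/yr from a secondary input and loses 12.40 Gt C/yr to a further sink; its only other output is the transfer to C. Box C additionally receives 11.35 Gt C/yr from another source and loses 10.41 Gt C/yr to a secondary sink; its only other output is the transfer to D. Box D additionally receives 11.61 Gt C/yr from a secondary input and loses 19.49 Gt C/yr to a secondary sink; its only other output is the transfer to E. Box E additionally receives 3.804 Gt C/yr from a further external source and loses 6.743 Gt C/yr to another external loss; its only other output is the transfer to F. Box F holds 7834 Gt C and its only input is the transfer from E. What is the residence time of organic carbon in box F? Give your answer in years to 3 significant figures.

Box A: F(A→B) = (28.09 + 21.76) − 13.30 = 36.550 Gt C/yr.
Box B: F(B→C) = (36.550 + 9.464) − 12.40 = 33.614 Gt C/yr.
Box C: F(C→D) = (33.614 + 11.35) − 10.41 = 34.554 Gt C/yr.
Box D: F(D→E) = (34.554 + 11.61) − 19.49 = 26.674 Gt C/yr.
Box E: F(E→F) = (26.674 + 3.804) − 6.743 = 23.735 Gt C/yr.
Box F throughput = its input = 23.735 Gt C/yr; τ = 7834 / 23.735 = 330.1 yr.

330 yr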